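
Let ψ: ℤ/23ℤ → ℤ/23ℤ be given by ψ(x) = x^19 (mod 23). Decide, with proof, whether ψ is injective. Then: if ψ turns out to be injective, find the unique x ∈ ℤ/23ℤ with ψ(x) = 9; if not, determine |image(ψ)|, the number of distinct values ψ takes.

Since 23 is prime, the nonzero elements of ℤ/23ℤ form a cyclic group of order 22.
As gcd(19, 22) = 1, raising to the 19th power is a bijection on this group: if x_1^19 ≡ x_2^19 then (x_1x_2^{−1})^19 = 1, and the only element of order dividing gcd(19, 22) = 1 is 1, so x_1 = x_2.
With ψ(0) = 0 this makes ψ injective on all of ℤ/23ℤ, hence bijective (finite equal-size domain and codomain). In particular ψ is injective.
Since ψ is injective, we find the preimage of 9. The inverse of x ↦ x^19 on (ℤ/23ℤ)^× is x ↦ x^7, because 19·7 = 133 = 6·22 + 1 ≡ 1 (mod 22) and x^{22} = 1 for x ≠ 0 (Fermat). So ψ⁻¹(9) = 9^7 mod 23.
Repeated squaring mod 23: 9^1 ≡ 9, 9^2 ≡ 9² = 81 ≡ 12, 9^4 ≡ 12² = 144 ≡ 6. Since 7 = 4 + 2 + 1, 9^7 ≡ 6·12·9: 6·12 = 72 ≡ 3, then 3·9 = 27 ≡ 4. So 9^7 ≡ 4 (mod 23).
Hence ψ⁻¹(9) = 4.

4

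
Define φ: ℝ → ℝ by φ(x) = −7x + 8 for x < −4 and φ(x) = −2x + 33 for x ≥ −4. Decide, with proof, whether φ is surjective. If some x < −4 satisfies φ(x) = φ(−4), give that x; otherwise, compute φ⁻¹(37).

Both pieces are strictly decreasing (slopes −7 and −2), so each is injective on its own interval.
The left piece maps (−∞, −4) onto (36, ∞); the right piece maps [−4, ∞) onto (−∞, 41].
The union (36, ∞) ∪ (−∞, 41] covers ℝ, so φ is surjective.
For the follow-up: the images overlap, so an x < −4 with φ(x) = φ(−4) exists. φ(−4) = 41; solving −7x + 8 = 41 for x < −4 gives x = (41 − 8)/(−7) = −33/7.

-33/7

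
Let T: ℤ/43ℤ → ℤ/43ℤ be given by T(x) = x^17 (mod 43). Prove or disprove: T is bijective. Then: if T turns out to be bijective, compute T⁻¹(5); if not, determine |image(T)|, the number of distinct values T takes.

29

Since 43 is prime, the nonzero elements of ℤ/43ℤ form a cyclic group of order 42.
As gcd(17, 42) = 1, raising to the 17th power is a bijection on this group: if u^17 ≡ v^17 then (uv^{−1})^17 = 1, and the only element of order dividing gcd(17, 42) = 1 is 1, so u = v.
With T(0) = 0 this makes T injective on all of ℤ/43ℤ, hence bijective (finite equal-size domain and codomain). In particular T is bijective.
Since T is bijective, we find the preimage of 5. The inverse of x ↦ x^17 on (ℤ/43ℤ)^× is x ↦ x^5, because 17·5 = 85 = 2·42 + 1 ≡ 1 (mod 42) and x^{42} = 1 for x ≠ 0 (Fermat). So T⁻¹(5) = 5^5 mod 43.
Repeated squaring mod 43: 5^1 ≡ 5, 5^2 ≡ 5² = 25, 5^4 ≡ 25² = 625 ≡ 23. Since 5 = 4 + 1, 5^5 ≡ 23·5: 23·5 = 115 ≡ 29. So 5^5 ≡ 29 (mod 43).
Hence T⁻¹(5) = 29.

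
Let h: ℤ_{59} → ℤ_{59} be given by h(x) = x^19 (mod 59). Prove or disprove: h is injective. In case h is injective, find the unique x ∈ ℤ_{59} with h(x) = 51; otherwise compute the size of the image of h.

28

Since 59 is prime, the nonzero elements of ℤ_{59} form a cyclic group of order 58.
As gcd(19, 58) = 1, raising to the 19th power is a bijection on this group: if s^19 ≡ t^19 then (st^{−1})^19 = 1, and the only element of order dividing gcd(19, 58) = 1 is 1, so s = t.
With h(0) = 0 this makes h injective on all of ℤ_{59}, hence bijective (finite equal-size domain and codomain). In particular h is injective.
Since h is injective, we find the preimage of 51. The inverse of x ↦ x^19 on (ℤ_{59})^× is x ↦ x^55, because 19·55 = 1045 = 18·58 + 1 ≡ 1 (mod 58) and x^{58} = 1 for x ≠ 0 (Fermat). So h⁻¹(51) = 51^55 mod 59.
Repeated squaring mod 59: 51^1 ≡ 51, 51^2 ≡ 51² = 2601 ≡ 5, 51^4 ≡ 5² = 25, 51^8 ≡ 25² = 625 ≡ 35, 51^16 ≡ 35² = 1225 ≡ 45, 51^32 ≡ 45² = 2025 ≡ 19. Since 55 = 32 + 16 + 4 + 2 + 1, 51^55 ≡ 19·45·25·5·51: 19·45 = 855 ≡ 29, then 29·25 = 725 ≡ 17, then 17·5 = 85 ≡ 26, then 26·51 = 1326 ≡ 28. So 51^55 ≡ 28 (mod 59).
Hence h⁻¹(51) = 28.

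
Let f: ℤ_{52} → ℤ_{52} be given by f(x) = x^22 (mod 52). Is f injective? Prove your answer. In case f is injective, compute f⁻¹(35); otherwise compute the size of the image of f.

14

f(12): Repeated squaring mod 52: 12^1 ≡ 12, 12^2 ≡ 12² = 144 ≡ 40, 12^4 ≡ 40² = 1600 ≡ 40, 12^8 ≡ 40² = 1600 ≡ 40, 12^16 ≡ 40² = 1600 ≡ 40. Since 22 = 16 + 4 + 2, 12^22 ≡ 40·40·40: 40·40 = 1600 ≡ 40, then 40·40 = 1600 ≡ 40. So 12^22 ≡ 40 (mod 52).
f(14): Repeated squaring mod 52: 14^1 ≡ 14, 14^2 ≡ 14² = 196 ≡ 40, 14^4 ≡ 40² = 1600 ≡ 40, 14^8 ≡ 40² = 1600 ≡ 40, 14^16 ≡ 40² = 1600 ≡ 40. Since 22 = 16 + 4 + 2, 14^22 ≡ 40·40·40: 40·40 = 1600 ≡ 40, then 40·40 = 1600 ≡ 40. So 14^22 ≡ 40 (mod 52).
So f(12) = f(14) = 40 while 12 ≠ 14, hence f is not injective.
Since f is not injective, we determine |image(f)|. Computing x^22 mod 52 for each x (by repeated squaring, reducing mod 52 at every step), the values f(0), f(1), …, f(51) are: 0, 1, 36, 29, 48, 25, 4, 17, 12, 9, 16, 49, 40, 13, 40, 49, 16, 9, 12, 17, 4, 25, 48, 29, 36, 1, 0, 1, 36, 29, 48, 25, 4, 17, 12, 9, 16, 49, 40, 13, 40, 49, 16, 9, 12, 17, 4, 25, 48, 29, 36, 1.
The distinct values are {0, 1, 4, 9, 12, 13, 16, 17, 25, 29, 36, 40, 48, 49}; there are 14 of them.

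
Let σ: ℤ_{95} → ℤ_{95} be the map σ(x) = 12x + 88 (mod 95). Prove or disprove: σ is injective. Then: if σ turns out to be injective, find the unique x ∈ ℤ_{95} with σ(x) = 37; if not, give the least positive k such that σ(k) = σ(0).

By definition, injectivity means: for all a, b in the domain, σ(a) = σ(b) implies a = b.
Suppose σ(a) = σ(b) in ℤ_{95}. Then 12a + 88 ≡ 12b + 88 (mod 95), hence 12(a − b) ≡ 0 (mod 95).
Since gcd(12, 95) = 1, 12 is invertible modulo 95, therefore a − b ≡ 0 (mod 95), i.e. a = b.
So σ is injective.
We now compute 12⁻¹ mod 95 explicitly. Euclid's algorithm: 95 = 7·12 + 11, 12 = 1·11 + 1; back-substituting gives 1 = 8·12 − 1·95, so 12⁻¹ ≡ 8 (mod 95).
Since σ is injective, we compute σ⁻¹(37): solve 12x + 88 ≡ 37 (mod 95), i.e. 12x ≡ 44 (mod 95).
Multiplying by 12⁻¹ = 8 gives x ≡ 8·44 = 352 = 3·95 + 67 ≡ 67 (mod 95).
Check: σ(67) = 12·67 + 88 = 892 = 9·95 + 37 ≡ 37 (mod 95).

67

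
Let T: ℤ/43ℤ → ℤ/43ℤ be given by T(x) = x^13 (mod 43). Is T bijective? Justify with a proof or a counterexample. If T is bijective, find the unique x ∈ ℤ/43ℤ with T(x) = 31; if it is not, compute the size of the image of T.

40

Since 43 is prime, the nonzero elements of ℤ/43ℤ form a cyclic group of order 42.
As gcd(13, 42) = 1, raising to the 13th power is a bijection on this group: if a^13 ≡ b^13 then (ab^{−1})^13 = 1, and the only element of order dividing gcd(13, 42) = 1 is 1, so a = b.
With T(0) = 0 this makes T injective on all of ℤ/43ℤ, hence bijective (finite equal-size domain and codomain). In particular T is bijective.
Since T is bijective, we find the preimage of 31. The inverse of x ↦ x^13 on (ℤ/43ℤ)^× is x ↦ x^13, because 13·13 = 169 = 4·42 + 1 ≡ 1 (mod 42) and x^{42} = 1 for x ≠ 0 (Fermat). So T⁻¹(31) = 31^13 mod 43.
Repeated squaring mod 43: 31^1 ≡ 31, 31^2 ≡ 31² = 961 ≡ 15, 31^4 ≡ 15² = 225 ≡ 10, 31^8 ≡ 10² = 100 ≡ 14. Since 13 = 8 + 4 + 1, 31^13 ≡ 14·10·31: 14·10 = 140 ≡ 11, then 11·31 = 341 ≡ 40. So 31^13 ≡ 40 (mod 43).
Hence T⁻¹(31) = 40.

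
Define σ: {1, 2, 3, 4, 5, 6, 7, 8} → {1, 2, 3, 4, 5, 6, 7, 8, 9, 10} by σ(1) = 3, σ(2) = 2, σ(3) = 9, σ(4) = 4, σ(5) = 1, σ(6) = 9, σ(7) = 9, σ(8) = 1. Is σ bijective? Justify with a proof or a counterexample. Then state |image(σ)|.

σ(3) = 9 = σ(6) with 3 ≠ 6, so σ is not injective, hence not bijective.
The image of σ is {1, 2, 3, 4, 9}, which has 5 elements.

5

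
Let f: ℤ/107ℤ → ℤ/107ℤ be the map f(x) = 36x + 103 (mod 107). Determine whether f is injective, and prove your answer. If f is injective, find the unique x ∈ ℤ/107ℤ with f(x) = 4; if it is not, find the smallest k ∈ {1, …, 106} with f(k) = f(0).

By definition, f is injective if f(x_1) = f(x_2) implies x_1 = x_2.
If f(x_1) = f(x_2), then 36x_1 ≡ 36x_2 (mod 107). Because gcd(36, 107) = 1, we may cancel 36 to get x_1 ≡ x_2 (mod 107).
Therefore f is injective.
We now compute 36⁻¹ mod 107 explicitly. Euclid's algorithm: 107 = 2·36 + 35, 36 = 1·35 + 1; back-substituting gives 1 = 3·36 − 1·107, so 36⁻¹ ≡ 3 (mod 107).
Since f is injective, we compute f⁻¹(4): solve 36x + 103 ≡ 4 (mod 107), i.e. 36x ≡ 8 (mod 107).
Multiplying by 36⁻¹ = 3 gives x ≡ 3·8 = 24 ≡ 24 (mod 107).
Check: f(24) = 36·24 + 103 = 967 = 9·107 + 4 ≡ 4 (mod 107).

24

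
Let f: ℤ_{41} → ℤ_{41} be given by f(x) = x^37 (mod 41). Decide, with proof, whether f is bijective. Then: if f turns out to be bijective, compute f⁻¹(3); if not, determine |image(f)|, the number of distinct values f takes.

38

Since 41 is prime, the nonzero elements of ℤ_{41} form a cyclic group of order 40.
As gcd(37, 40) = 1, raising to the 37th power is a bijection on this group: if u^37 ≡ v^37 then (uv^{−1})^37 = 1, and the only element of order dividing gcd(37, 40) = 1 is 1, so u = v.
With f(0) = 0 this makes f injective on all of ℤ_{41}, hence bijective (finite equal-size domain and codomain). In particular f is bijective.
Since f is bijective, we find the preimage of 3. The inverse of x ↦ x^37 on (ℤ_{41})^× is x ↦ x^13, because 37·13 = 481 = 12·40 + 1 ≡ 1 (mod 40) and x^{40} = 1 for x ≠ 0 (Fermat). So f⁻¹(3) = 3^13 mod 41.
Repeated squaring mod 41: 3^1 ≡ 3, 3^2 ≡ 3² = 9, 3^4 ≡ 9² = 81 ≡ 40, 3^8 ≡ 40² = 1600 ≡ 1. Since 13 = 8 + 4 + 1, 3^13 ≡ 1·40·3: 1·40 = 40, then 40·3 = 120 ≡ 38. So 3^13 ≡ 38 (mod 41).
Hence f⁻¹(3) = 38.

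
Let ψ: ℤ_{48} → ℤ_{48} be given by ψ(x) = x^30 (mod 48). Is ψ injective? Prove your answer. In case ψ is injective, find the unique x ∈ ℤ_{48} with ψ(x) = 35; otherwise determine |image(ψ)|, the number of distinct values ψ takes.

ψ(2): Repeated squaring mod 48: 2^1 ≡ 2, 2^2 ≡ 2² = 4, 2^4 ≡ 4² = 16, 2^8 ≡ 16² = 256 ≡ 16, 2^16 ≡ 16² = 256 ≡ 16. Since 30 = 16 + 8 + 4 + 2, 2^30 ≡ 16·16·16·4: 16·16 = 256 ≡ 16, then 16·16 = 256 ≡ 16, then 16·4 = 64 ≡ 16. So 2^30 ≡ 16 (mod 48).
ψ(4): Repeated squaring mod 48: 4^1 ≡ 4, 4^2 ≡ 4² = 16, 4^4 ≡ 16² = 256 ≡ 16, 4^8 ≡ 16² = 256 ≡ 16, 4^16 ≡ 16² = 256 ≡ 16. Since 30 = 16 + 8 + 4 + 2, 4^30 ≡ 16·16·16·16: 16·16 = 256 ≡ 16, then 16·16 = 256 ≡ 16, then 16·16 = 256 ≡ 16. So 4^30 ≡ 16 (mod 48).
So ψ(2) = ψ(4) = 16 while 2 ≠ 4, hence ψ is not injective.
Since ψ is not injective, we determine |image(ψ)|. Computing x^30 mod 48 for each x (by repeated squaring, reducing mod 48 at every step), the values ψ(0), ψ(1), …, ψ(47) are: 0, 1, 16, 9, 16, 25, 0, 1, 16, 33, 16, 25, 0, 25, 16, 33, 16, 1, 0, 25, 16, 9, 16, 1, 0, 1, 16, 9, 16, 25, 0, 1, 16, 33, 16, 25, 0, 25, 16, 33, 16, 1, 0, 25, 16, 9, 16, 1.
The distinct values are {0, 1, 9, 16, 25, 33}; there are 6 of them.

6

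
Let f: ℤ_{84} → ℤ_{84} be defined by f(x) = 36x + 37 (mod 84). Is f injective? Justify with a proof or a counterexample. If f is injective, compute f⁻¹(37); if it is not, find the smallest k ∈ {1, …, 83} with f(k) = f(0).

We have gcd(36, 84) = 12 > 1. Taking u = 0 and v = 7: f(0) = 37 and f(7) = 36·7 + 37 = 289 ≡ 37 (mod 84).
So f(0) = f(7) while 0 ≠ 7, therefore f is not injective.
Since f is not injective, we find the least positive k with f(k) = f(0): this means 36k ≡ 0 (mod 84), i.e. 84 ∣ 36k. Since gcd(36, 84) = 12, dividing through by 12 this holds exactly when 7 ∣ 3k, and as gcd(3, 7) = 1, exactly when 7 ∣ k.
The smallest positive such k is 7.

7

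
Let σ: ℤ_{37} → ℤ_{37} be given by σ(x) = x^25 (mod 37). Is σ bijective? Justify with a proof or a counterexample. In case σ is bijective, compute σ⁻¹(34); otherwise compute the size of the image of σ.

7

Since 37 is prime, the nonzero elements of ℤ_{37} form a cyclic group of order 36.
As gcd(25, 36) = 1, raising to the 25th power is a bijection on this group: if a^25 ≡ b^25 then (ab^{−1})^25 = 1, and the only element of order dividing gcd(25, 36) = 1 is 1, so a = b.
With σ(0) = 0 this makes σ injective on all of ℤ_{37}, hence bijective (finite equal-size domain and codomain). In particular σ is bijective.
Since σ is bijective, we find the preimage of 34. The inverse of x ↦ x^25 on (ℤ_{37})^× is x ↦ x^13, because 25·13 = 325 = 9·36 + 1 ≡ 1 (mod 36) and x^{36} = 1 for x ≠ 0 (Fermat). So σ⁻¹(34) = 34^13 mod 37.
Repeated squaring mod 37: 34^1 ≡ 34, 34^2 ≡ 34² = 1156 ≡ 9, 34^4 ≡ 9² = 81 ≡ 7, 34^8 ≡ 7² = 49 ≡ 12. Since 13 = 8 + 4 + 1, 34^13 ≡ 12·7·34: 12·7 = 84 ≡ 10, then 10·34 = 340 ≡ 7. So 34^13 ≡ 7 (mod 37).
Hence σ⁻¹(34) = 7.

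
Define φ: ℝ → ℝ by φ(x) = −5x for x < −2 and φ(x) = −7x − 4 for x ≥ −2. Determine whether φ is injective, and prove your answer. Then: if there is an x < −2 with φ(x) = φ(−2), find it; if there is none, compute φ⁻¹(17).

Both pieces are strictly decreasing (slopes −5 and −7), so each is injective on its own interval.
The left piece maps (−∞, −2) onto (10, ∞); the right piece maps [−2, ∞) onto (−∞, 10].
These images are disjoint, so no value is attained by both pieces. So φ is injective.
Because the two images are disjoint, no x < −2 has φ(x) = φ(−2), so we compute φ⁻¹(17): 17 lies in (10, ∞), so solve −5x = 17: x = (17 − 0)/(−5) = −17/5.

-17/5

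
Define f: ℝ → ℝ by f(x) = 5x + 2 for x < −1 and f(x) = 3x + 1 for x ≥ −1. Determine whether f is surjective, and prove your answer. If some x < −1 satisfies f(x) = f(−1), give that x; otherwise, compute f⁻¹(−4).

-6/5

Both pieces are strictly increasing (slopes 5 and 3), so each is injective on its own interval.
The left piece maps (−∞, −1) onto (−∞, −3); the right piece maps [−1, ∞) onto [−2, ∞).
The union (−∞, −3) ∪ [−2, ∞) omits the interval between −3 and −2; in particular −3 has no preimage. So f is not surjective.
Because the two images are disjoint, no x < −1 has f(x) = f(−1), so we compute f⁻¹(−4): −4 lies in (−∞, −3), so solve 5x + 2 = −4: x = (−4 − 2)/5 = −6/5.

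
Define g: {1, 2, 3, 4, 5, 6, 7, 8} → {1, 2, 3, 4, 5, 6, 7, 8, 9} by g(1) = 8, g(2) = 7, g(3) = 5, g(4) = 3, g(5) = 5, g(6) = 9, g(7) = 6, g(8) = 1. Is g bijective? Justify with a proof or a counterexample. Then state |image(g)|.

g(3) = 5 = g(5) with 3 ≠ 5, so g is not injective, hence not bijective.
The image of g is {1, 3, 5, 6, 7, 8, 9}, which has 7 elements.

7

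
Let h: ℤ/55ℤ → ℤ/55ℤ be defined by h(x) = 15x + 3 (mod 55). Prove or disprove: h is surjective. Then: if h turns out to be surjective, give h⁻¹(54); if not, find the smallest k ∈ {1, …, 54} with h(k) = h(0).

11

Since gcd(15, 55) = 5, we have 15x ≡ 0 (mod 5) for all x, so h(x) ≡ 3 (mod 5).
But 0 ≢ 3 (mod 5), so 0 ∈ ℤ/55ℤ has no preimage. Therefore h is not surjective.
Since h is not surjective, we find the least positive k with h(k) = h(0): this means 15k ≡ 0 (mod 55), i.e. 55 ∣ 15k. Since gcd(15, 55) = 5, dividing through by 5 this holds exactly when 11 ∣ 3k, and as gcd(3, 11) = 1, exactly when 11 ∣ k.
The smallest positive such k is 11.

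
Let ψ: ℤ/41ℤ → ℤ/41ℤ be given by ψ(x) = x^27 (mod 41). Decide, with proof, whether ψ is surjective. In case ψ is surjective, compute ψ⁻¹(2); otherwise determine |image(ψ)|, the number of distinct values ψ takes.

8

Since 41 is prime, the nonzero elements of ℤ/41ℤ form a cyclic group of order 40.
As gcd(27, 40) = 1, raising to the 27th power is a bijection on this group: if a^27 ≡ b^27 then (ab^{−1})^27 = 1, and the only element of order dividing gcd(27, 40) = 1 is 1, so a = b.
With ψ(0) = 0 this makes ψ injective on all of ℤ/41ℤ, hence bijective (finite equal-size domain and codomain). In particular ψ is surjective.
Since ψ is surjective, we find the preimage of 2. The inverse of x ↦ x^27 on (ℤ/41ℤ)^× is x ↦ x^3, because 27·3 = 81 = 2·40 + 1 ≡ 1 (mod 40) and x^{40} = 1 for x ≠ 0 (Fermat). So ψ⁻¹(2) = 2^3 mod 41.
Repeated squaring mod 41: 2^1 ≡ 2, 2^2 ≡ 2² = 4. Since 3 = 2 + 1, 2^3 ≡ 4·2: 4·2 = 8. So 2^3 ≡ 8 (mod 41).
Hence ψ⁻¹(2) = 8.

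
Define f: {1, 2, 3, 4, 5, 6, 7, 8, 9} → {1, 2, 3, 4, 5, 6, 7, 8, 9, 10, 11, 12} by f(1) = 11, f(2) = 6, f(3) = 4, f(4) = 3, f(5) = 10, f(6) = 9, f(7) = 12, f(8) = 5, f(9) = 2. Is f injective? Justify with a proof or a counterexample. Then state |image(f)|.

The values f(1), …, f(9) are 11, 6, 4, 3, 10, 9, 12, 5, 2 — all distinct.
So f(u) = f(v) only when u = v, and f is injective.
The image of f is {2, 3, 4, 5, 6, 9, 10, 11, 12}, which has 9 elements.

9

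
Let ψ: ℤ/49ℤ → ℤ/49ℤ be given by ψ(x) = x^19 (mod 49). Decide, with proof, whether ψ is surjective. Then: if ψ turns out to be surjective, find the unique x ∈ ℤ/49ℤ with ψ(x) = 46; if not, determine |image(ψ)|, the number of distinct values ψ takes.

43

ψ(0) = 0^19 = 0.
ψ(7): Repeated squaring mod 49: 7^1 ≡ 7, 7^2 ≡ 7² = 49 ≡ 0, 7^4 ≡ 0² = 0, 7^8 ≡ 0² = 0, 7^16 ≡ 0² = 0. Since 19 = 16 + 2 + 1, 7^19 ≡ 0·0·7: 0·0 = 0, then 0·7 = 0. So 7^19 ≡ 0 (mod 49).
So ψ(0) = ψ(7) = 0 while 0 ≠ 7, so ψ is not injective.
A non-injective map from the 49-element set ℤ/49ℤ to itself takes at most 48 distinct values, so it cannot be surjective. So ψ is not surjective.
Since ψ is not surjective, we determine |image(ψ)|. Computing x^19 mod 49 for each x (by repeated squaring, reducing mod 49 at every step), the values ψ(0), ψ(1), …, ψ(48) are: 0, 1, 37, 38, 46, 47, 34, 0, 36, 23, 24, 32, 33, 20, 0, 22, 9, 10, 18, 19, 6, 0, 8, 44, 45, 4, 5, 41, 0, 43, 30, 31, 39, 40, 27, 0, 29, 16, 17, 25, 26, 13, 0, 15, 2, 3, 11, 12, 48.
The distinct values are {0, 1, 2, 3, 4, 5, 6, 8, 9, 10, 11, 12, 13, 15, 16, 17, 18, 19, 20, 22, 23, 24, 25, 26, 27, 29, 30, 31, 32, 33, 34, 36, 37, 38, 39, 40, 41, 43, 44, 45, 46, 47, 48}; there are 43 of them.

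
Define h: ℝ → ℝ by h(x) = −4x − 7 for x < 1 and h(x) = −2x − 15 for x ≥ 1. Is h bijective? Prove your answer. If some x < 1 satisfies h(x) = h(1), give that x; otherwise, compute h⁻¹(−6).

-1/4

Both pieces are strictly decreasing (slopes −4 and −2), so each is injective on its own interval.
The left piece maps (−∞, 1) onto (−11, ∞); the right piece maps [1, ∞) onto (−∞, −17].
The images leave a gap (−11 has no preimage), so h is not surjective, hence not bijective.
Because the two images are disjoint, no x < 1 has h(x) = h(1), so we compute h⁻¹(−6): −6 lies in (−11, ∞), so solve −4x − 7 = −6: x = (−6 + 7)/(−4) = −1/4.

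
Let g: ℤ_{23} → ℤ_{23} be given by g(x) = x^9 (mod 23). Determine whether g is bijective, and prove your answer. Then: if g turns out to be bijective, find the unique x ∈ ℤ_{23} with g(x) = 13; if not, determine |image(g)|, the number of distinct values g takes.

Since 23 is prime, the nonzero elements of ℤ_{23} form a cyclic group of order 22.
As gcd(9, 22) = 1, raising to the 9th power is a bijection on this group: if s^9 ≡ t^9 then (st^{−1})^9 = 1, and the only element of order dividing gcd(9, 22) = 1 is 1, so s = t.
With g(0) = 0 this makes g injective on all of ℤ_{23}, hence bijective (finite equal-size domain and codomain). In particular g is bijective.
Since g is bijective, we find the preimage of 13. The inverse of x ↦ x^9 on (ℤ_{23})^× is x ↦ x^5, because 9·5 = 45 = 2·22 + 1 ≡ 1 (mod 22) and x^{22} = 1 for x ≠ 0 (Fermat). So g⁻¹(13) = 13^5 mod 23.
Repeated squaring mod 23: 13^1 ≡ 13, 13^2 ≡ 13² = 169 ≡ 8, 13^4 ≡ 8² = 64 ≡ 18. Since 5 = 4 + 1, 13^5 ≡ 18·13: 18·13 = 234 ≡ 4. So 13^5 ≡ 4 (mod 23).
Hence g⁻¹(13) = 4.

4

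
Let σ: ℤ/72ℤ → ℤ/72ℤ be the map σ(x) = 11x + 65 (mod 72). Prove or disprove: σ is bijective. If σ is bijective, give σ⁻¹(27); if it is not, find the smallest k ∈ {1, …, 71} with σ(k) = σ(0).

By definition, injectivity means: for all x_1, x_2 in the domain, σ(x_1) = σ(x_2) implies x_1 = x_2.
If σ(x_1) = σ(x_2), then 11x_1 ≡ 11x_2 (mod 72). Because gcd(11, 72) = 1, we may cancel 11 to get x_1 ≡ x_2 (mod 72).
We now compute 11⁻¹ mod 72 explicitly. Euclid's algorithm: 72 = 6·11 + 6, 11 = 1·6 + 5, 6 = 1·5 + 1; back-substituting gives 1 = 59·11 − 9·72, so 11⁻¹ ≡ 59 (mod 72).
Then y ↦ 59(y − 65) is a two-sided inverse to σ, so every y ∈ ℤ/72ℤ has a preimage.
Thus σ is bijective.
Since σ is bijective, we find σ⁻¹(27): we need 11x ≡ 27 − 65 ≡ 34 (mod 72). Using 11⁻¹ = 59: x ≡ 59·34 = 2006 = 27·72 + 62, so x = 62.
Check: σ(62) = 11·62 + 65 = 747 = 10·72 + 27 ≡ 27 (mod 72).

62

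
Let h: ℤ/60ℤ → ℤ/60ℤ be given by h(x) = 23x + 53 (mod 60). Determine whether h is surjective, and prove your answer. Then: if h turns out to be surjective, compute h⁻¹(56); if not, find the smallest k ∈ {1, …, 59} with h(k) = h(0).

21

By definition, h is surjective if every y in the codomain equals h(x) for some x in the domain.
Since gcd(23, 60) = 1, 23 is invertible modulo 60. Euclid's algorithm: 60 = 2·23 + 14, 23 = 1·14 + 9, 14 = 1·9 + 5, 9 = 1·5 + 4, 5 = 1·4 + 1; back-substituting gives 1 = 47·23 − 18·60, so 23⁻¹ ≡ 47 (mod 60).
Then y ↦ 47(y − 53) is a two-sided inverse to h, so every y ∈ ℤ/60ℤ has a preimage.
Thus h is surjective.
Since h is surjective, we find h⁻¹(56): we need 23x ≡ 56 − 53 ≡ 3 (mod 60). Using 23⁻¹ = 47: x ≡ 47·3 = 141 = 2·60 + 21, so x = 21.
Check: h(21) = 23·21 + 53 = 536 = 8·60 + 56 ≡ 56 (mod 60).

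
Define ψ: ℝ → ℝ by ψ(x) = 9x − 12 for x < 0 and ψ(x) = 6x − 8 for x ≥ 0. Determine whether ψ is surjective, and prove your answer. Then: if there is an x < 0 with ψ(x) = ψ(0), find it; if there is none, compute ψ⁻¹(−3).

5/6

Both pieces are strictly increasing (slopes 9 and 6), so each is injective on its own interval.
The left piece maps (−∞, 0) onto (−∞, −12); the right piece maps [0, ∞) onto [−8, ∞).
The union (−∞, −12) ∪ [−8, ∞) omits the interval between −12 and −8; in particular −12 has no preimage. So ψ is not surjective.
Because the two images are disjoint, no x < 0 has ψ(x) = ψ(0), so we compute ψ⁻¹(−3): −3 lies in [−8, ∞), so solve 6x − 8 = −3: x = (−3 + 8)/6 = 5/6.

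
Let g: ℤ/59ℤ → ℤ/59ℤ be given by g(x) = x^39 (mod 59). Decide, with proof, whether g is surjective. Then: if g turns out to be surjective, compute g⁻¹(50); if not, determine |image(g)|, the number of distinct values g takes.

38

Since 59 is prime, the nonzero elements of ℤ/59ℤ form a cyclic group of order 58.
As gcd(39, 58) = 1, raising to the 39th power is a bijection on this group: if s^39 ≡ t^39 then (st^{−1})^39 = 1, and the only element of order dividing gcd(39, 58) = 1 is 1, so s = t.
With g(0) = 0 this makes g injective on all of ℤ/59ℤ, hence bijective (finite equal-size domain and codomain). In particular g is surjective.
Since g is surjective, we find the preimage of 50. The inverse of x ↦ x^39 on (ℤ/59ℤ)^× is x ↦ x^3, because 39·3 = 117 = 2·58 + 1 ≡ 1 (mod 58) and x^{58} = 1 for x ≠ 0 (Fermat). So g⁻¹(50) = 50^3 mod 59.
Repeated squaring mod 59: 50^1 ≡ 50, 50^2 ≡ 50² = 2500 ≡ 22. Since 3 = 2 + 1, 50^3 ≡ 22·50: 22·50 = 1100 ≡ 38. So 50^3 ≡ 38 (mod 59).
Hence g⁻¹(50) = 38.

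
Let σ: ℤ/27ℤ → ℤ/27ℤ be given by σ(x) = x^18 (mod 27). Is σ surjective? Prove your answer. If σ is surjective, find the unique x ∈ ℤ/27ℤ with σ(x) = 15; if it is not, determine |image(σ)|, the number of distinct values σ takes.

σ(1) = 1^18 = 1.
σ(2): Repeated squaring mod 27: 2^1 ≡ 2, 2^2 ≡ 2² = 4, 2^4 ≡ 4² = 16, 2^8 ≡ 16² = 256 ≡ 13, 2^16 ≡ 13² = 169 ≡ 7. Since 18 = 16 + 2, 2^18 ≡ 7·4: 7·4 = 28 ≡ 1. So 2^18 ≡ 1 (mod 27).
So σ(1) = σ(2) = 1 while 1 ≠ 2, thus σ is not injective.
A non-injective map from the 27-element set ℤ/27ℤ to itself takes at most 26 distinct values, so it cannot be surjective. Hence σ is not surjective.
Since σ is not surjective, we determine |image(σ)|. Computing x^18 mod 27 for each x (by repeated squaring, reducing mod 27 at every step), the values σ(0), σ(1), …, σ(26) are: 0, 1, 1, 0, 1, 1, 0, 1, 1, 0, 1, 1, 0, 1, 1, 0, 1, 1, 0, 1, 1, 0, 1, 1, 0, 1, 1.
The distinct values are {0, 1}; there are 2 of them.

2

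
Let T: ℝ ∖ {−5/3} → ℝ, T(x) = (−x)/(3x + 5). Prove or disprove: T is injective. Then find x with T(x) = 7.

Suppose T(a) = T(b). Cross-multiplying: (−a)(3b + 5) = (−b)(3a + 5).
Expanding both sides and cancelling the symmetric terms leaves −5·(a − b) = 0. Since −5 ≠ 0, a = b. Therefore T is injective.
Solving T(x) = 7: cross-multiplying gives −x = 7(3x + 5), which rearranges to −22x = 35, so x = −35/22.

-35/22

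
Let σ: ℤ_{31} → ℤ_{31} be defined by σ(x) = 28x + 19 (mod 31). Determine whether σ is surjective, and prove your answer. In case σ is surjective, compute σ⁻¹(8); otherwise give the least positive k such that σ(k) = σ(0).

Since gcd(28, 31) = 1, 28 is invertible modulo 31. Euclid's algorithm: 31 = 1·28 + 3, 28 = 9·3 + 1; back-substituting gives 1 = 10·28 − 9·31, so 28⁻¹ ≡ 10 (mod 31).
Then y ↦ 10(y − 19) is a two-sided inverse to σ, so every y ∈ ℤ_{31} has a preimage.
Therefore σ is surjective.
Since σ is surjective, we compute σ⁻¹(8): solve 28x + 19 ≡ 8 (mod 31), i.e. 28x ≡ 20 (mod 31).
Multiplying by 28⁻¹ = 10 gives x ≡ 10·20 = 200 = 6·31 + 14 ≡ 14 (mod 31).
Check: σ(14) = 28·14 + 19 = 411 = 13·31 + 8 ≡ 8 (mod 31).

14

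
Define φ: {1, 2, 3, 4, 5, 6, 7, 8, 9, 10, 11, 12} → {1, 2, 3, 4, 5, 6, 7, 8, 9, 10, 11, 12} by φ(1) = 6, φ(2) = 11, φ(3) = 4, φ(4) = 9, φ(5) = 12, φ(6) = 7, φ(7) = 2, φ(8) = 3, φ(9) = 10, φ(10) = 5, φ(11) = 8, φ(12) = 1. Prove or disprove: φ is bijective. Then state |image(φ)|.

The values 6, 11, 4, 9, 12, 7, 2, 3, 10, 5, 8, 1 are a permutation of {1, 2, 3, 4, 5, 6, 7, 8, 9, 10, 11, 12}: each element appears exactly once.
So φ is injective and surjective, hence bijective.
The image of φ is {1, 2, 3, 4, 5, 6, 7, 8, 9, 10, 11, 12}, which has 12 elements.

12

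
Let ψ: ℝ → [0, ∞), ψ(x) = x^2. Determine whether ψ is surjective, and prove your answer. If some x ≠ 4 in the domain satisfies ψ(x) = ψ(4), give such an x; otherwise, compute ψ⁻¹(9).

-4

For any y ∈ [0, ∞), x = y^{1/2} ∈ ℝ satisfies x^2 = y, so ψ is surjective.
For the follow-up, such an x exists: taking x = −4 ∈ ℝ gives ψ(−4) = 16 = ψ(4) with −4 ≠ 4.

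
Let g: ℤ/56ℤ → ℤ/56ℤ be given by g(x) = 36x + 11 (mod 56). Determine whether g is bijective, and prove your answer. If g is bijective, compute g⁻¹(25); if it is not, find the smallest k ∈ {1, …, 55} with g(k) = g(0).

We have gcd(36, 56) = 4 > 1. Taking s = 0 and t = 14: g(0) = 11 and g(14) = 36·14 + 11 = 515 ≡ 11 (mod 56).
So g(0) = g(14) while 0 ≠ 14, thus g is not injective, hence not bijective.
Since g is not bijective, we find the least positive k with g(k) = g(0): this means 36k ≡ 0 (mod 56), i.e. 56 ∣ 36k. Since gcd(36, 56) = 4, dividing through by 4 this holds exactly when 14 ∣ 9k, and as gcd(9, 14) = 1, exactly when 14 ∣ k.
The smallest positive such k is 14.

14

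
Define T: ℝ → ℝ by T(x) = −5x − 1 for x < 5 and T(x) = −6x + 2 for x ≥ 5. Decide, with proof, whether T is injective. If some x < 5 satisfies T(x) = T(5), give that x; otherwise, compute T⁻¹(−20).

19/5

Both pieces are strictly decreasing (slopes −5 and −6), so each is injective on its own interval.
The left piece maps (−∞, 5) onto (−26, ∞); the right piece maps [5, ∞) onto (−∞, −28].
These images are disjoint, so no value is attained by both pieces. Therefore T is injective.
Because the two images are disjoint, no x < 5 has T(x) = T(5), so we compute T⁻¹(−20): −20 lies in (−26, ∞), so solve −5x − 1 = −20: x = (−20 + 1)/(−5) = 19/5.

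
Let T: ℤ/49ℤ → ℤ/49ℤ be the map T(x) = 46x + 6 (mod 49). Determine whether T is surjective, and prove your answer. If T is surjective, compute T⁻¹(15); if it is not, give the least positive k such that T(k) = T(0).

46

Recall: T is surjective if every y in the codomain equals T(x) for some x in the domain.
Since gcd(46, 49) = 1, 46 is invertible modulo 49. Euclid's algorithm: 49 = 1·46 + 3, 46 = 15·3 + 1; back-substituting gives 1 = 16·46 − 15·49, so 46⁻¹ ≡ 16 (mod 49).
Then y ↦ 16(y − 6) is a two-sided inverse to T, so every y ∈ ℤ/49ℤ has a preimage.
So T is surjective.
Since T is surjective, we find T⁻¹(15): we need 46x ≡ 15 − 6 ≡ 9 (mod 49). Using 46⁻¹ = 16: x ≡ 16·9 = 144 = 2·49 + 46, so x = 46.
Check: T(46) = 46·46 + 6 = 2122 = 43·49 + 15 ≡ 15 (mod 49).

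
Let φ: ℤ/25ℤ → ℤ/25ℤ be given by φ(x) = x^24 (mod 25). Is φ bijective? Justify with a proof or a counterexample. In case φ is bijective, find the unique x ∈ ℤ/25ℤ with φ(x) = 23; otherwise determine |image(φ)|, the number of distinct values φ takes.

φ(3): Repeated squaring mod 25: 3^1 ≡ 3, 3^2 ≡ 3² = 9, 3^4 ≡ 9² = 81 ≡ 6, 3^8 ≡ 6² = 36 ≡ 11, 3^16 ≡ 11² = 121 ≡ 21. Since 24 = 16 + 8, 3^24 ≡ 21·11: 21·11 = 231 ≡ 6. So 3^24 ≡ 6 (mod 25).
φ(4): Repeated squaring mod 25: 4^1 ≡ 4, 4^2 ≡ 4² = 16, 4^4 ≡ 16² = 256 ≡ 6, 4^8 ≡ 6² = 36 ≡ 11, 4^16 ≡ 11² = 121 ≡ 21. Since 24 = 16 + 8, 4^24 ≡ 21·11: 21·11 = 231 ≡ 6. So 4^24 ≡ 6 (mod 25).
So φ(3) = φ(4) = 6 while 3 ≠ 4, therefore φ is not injective, hence not bijective.
Since φ is not bijective, we determine |image(φ)|. Computing x^24 mod 25 for each x (by repeated squaring, reducing mod 25 at every step), the values φ(0), φ(1), …, φ(24) are: 0, 1, 16, 6, 6, 0, 21, 1, 21, 11, 0, 16, 11, 11, 16, 0, 11, 21, 1, 21, 0, 6, 6, 16, 1.
The distinct values are {0, 1, 6, 11, 16, 21}; there are 6 of them.

6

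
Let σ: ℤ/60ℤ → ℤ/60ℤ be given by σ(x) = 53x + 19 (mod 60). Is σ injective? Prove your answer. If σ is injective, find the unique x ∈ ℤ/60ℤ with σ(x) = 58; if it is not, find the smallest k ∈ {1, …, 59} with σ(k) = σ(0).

3

If σ(u) = σ(v), then 53u ≡ 53v (mod 60). Because gcd(53, 60) = 1, we may cancel 53 to get u ≡ v (mod 60).
Therefore σ is injective.
We now compute 53⁻¹ mod 60 explicitly. Euclid's algorithm: 60 = 1·53 + 7, 53 = 7·7 + 4, 7 = 1·4 + 3, 4 = 1·3 + 1; back-substituting gives 1 = 17·53 − 15·60, so 53⁻¹ ≡ 17 (mod 60).
Since σ is injective, we find σ⁻¹(58): we need 53x ≡ 58 − 19 ≡ 39 (mod 60). Using 53⁻¹ = 17: x ≡ 17·39 = 663 = 11·60 + 3, so x = 3.
Check: σ(3) = 53·3 + 19 = 178 = 2·60 + 58 ≡ 58 (mod 60).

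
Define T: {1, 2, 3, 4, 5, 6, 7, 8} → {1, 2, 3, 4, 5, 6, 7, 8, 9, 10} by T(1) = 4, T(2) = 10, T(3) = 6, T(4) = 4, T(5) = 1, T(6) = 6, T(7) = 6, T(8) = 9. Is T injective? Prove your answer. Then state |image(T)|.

5

T(1) = 4 = T(4) with 1 ≠ 4, so T is not injective.
The image of T is {1, 4, 6, 9, 10}, which has 5 elements.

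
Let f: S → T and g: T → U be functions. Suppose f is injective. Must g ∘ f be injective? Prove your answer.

No. Take S = T = U = {1, 2}, f = identity (injective), and g(x) = 1 for every x.
Then (g ∘ f)(1) = 1 = (g ∘ f)(2) with 1 ≠ 2, so g ∘ f is not injective.

not injective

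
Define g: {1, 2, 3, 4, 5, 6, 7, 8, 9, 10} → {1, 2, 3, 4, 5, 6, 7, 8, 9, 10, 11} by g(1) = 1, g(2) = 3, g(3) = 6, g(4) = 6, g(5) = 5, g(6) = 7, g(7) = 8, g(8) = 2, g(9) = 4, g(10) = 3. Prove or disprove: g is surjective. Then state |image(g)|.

8

No element maps to 9, so g is not surjective.
The image of g is {1, 2, 3, 4, 5, 6, 7, 8}, which has 8 elements.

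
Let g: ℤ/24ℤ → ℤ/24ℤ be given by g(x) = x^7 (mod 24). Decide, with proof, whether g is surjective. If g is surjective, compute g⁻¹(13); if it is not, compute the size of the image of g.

g(0) = 0^7 = 0.
g(6): Repeated squaring mod 24: 6^1 ≡ 6, 6^2 ≡ 6² = 36 ≡ 12, 6^4 ≡ 12² = 144 ≡ 0. Since 7 = 4 + 2 + 1, 6^7 ≡ 0·12·6: 0·12 = 0, then 0·6 = 0. So 6^7 ≡ 0 (mod 24).
So g(0) = g(6) = 0 while 0 ≠ 6, therefore g is not injective.
A non-injective map from the 24-element set ℤ/24ℤ to itself takes at most 23 distinct values, so it cannot be surjective. Thus g is not surjective.
Since g is not surjective, we determine |image(g)|. Computing x^7 mod 24 for each x (by repeated squaring, reducing mod 24 at every step), the values g(0), g(1), …, g(23) are: 0, 1, 8, 3, 16, 5, 0, 7, 8, 9, 16, 11, 0, 13, 8, 15, 16, 17, 0, 19, 8, 21, 16, 23.
The distinct values are {0, 1, 3, 5, 7, 8, 9, 11, 13, 15, 16, 17, 19, 21, 23}; there are 15 of them.

15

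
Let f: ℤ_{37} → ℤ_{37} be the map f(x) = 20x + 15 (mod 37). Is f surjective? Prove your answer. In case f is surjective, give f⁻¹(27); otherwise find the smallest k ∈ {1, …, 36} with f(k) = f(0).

Since gcd(20, 37) = 1, 20 is invertible modulo 37. Euclid's algorithm: 37 = 1·20 + 17, 20 = 1·17 + 3, 17 = 5·3 + 2, 3 = 1·2 + 1; back-substituting gives 1 = 13·20 − 7·37, so 20⁻¹ ≡ 13 (mod 37).
Then y ↦ 13(y − 15) is a two-sided inverse to f, so every y ∈ ℤ_{37} has a preimage.
Therefore f is surjective.
Since f is surjective, we find f⁻¹(27): we need 20x ≡ 27 − 15 ≡ 12 (mod 37). Using 20⁻¹ = 13: x ≡ 13·12 = 156 = 4·37 + 8, so x = 8.
Check: f(8) = 20·8 + 15 = 175 = 4·37 + 27 ≡ 27 (mod 37).

8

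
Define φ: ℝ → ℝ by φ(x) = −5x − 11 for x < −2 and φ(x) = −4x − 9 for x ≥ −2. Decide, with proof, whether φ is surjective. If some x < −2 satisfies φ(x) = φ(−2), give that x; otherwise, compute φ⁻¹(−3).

-3/2

Both pieces are strictly decreasing (slopes −5 and −4), so each is injective on its own interval.
The left piece maps (−∞, −2) onto (−1, ∞); the right piece maps [−2, ∞) onto (−∞, −1].
These images together cover ℝ, so φ is surjective.
Because the two images are disjoint, no x < −2 has φ(x) = φ(−2), so we compute φ⁻¹(−3): −3 lies in (−∞, −1], so solve −4x − 9 = −3: x = (−3 + 9)/(−4) = −3/2.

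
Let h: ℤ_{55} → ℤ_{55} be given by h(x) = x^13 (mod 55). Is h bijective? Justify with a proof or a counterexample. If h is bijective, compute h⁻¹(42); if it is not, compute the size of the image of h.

Computing x^13 mod 55 for each x (by repeated squaring, reducing mod 55 at every step), the values h(0), h(1), …, h(54) are: 0, 1, 52, 38, 9, 15, 51, 2, 28, 14, 10, 11, 12, 8, 49, 20, 26, 7, 13, 39, 25, 21, 22, 23, 19, 5, 31, 37, 18, 24, 50, 36, 32, 33, 34, 30, 16, 42, 48, 29, 35, 6, 47, 43, 44, 45, 41, 27, 53, 4, 40, 46, 17, 3, 54.
Every element of ℤ_{55} appears exactly once in this list, so h is a bijection, and in particular bijective.
Since h is bijective, we read off the preimage of 42 from the same table: h(37) = 42, so h⁻¹(42) = 37.

37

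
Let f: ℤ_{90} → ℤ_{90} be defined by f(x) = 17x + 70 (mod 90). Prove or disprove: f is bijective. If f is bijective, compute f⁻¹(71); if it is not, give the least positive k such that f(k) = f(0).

53

Recall that injectivity means: for all s, t in the domain, f(s) = f(t) implies s = t.
Suppose f(s) = f(t) in ℤ_{90}. Then 17s + 70 ≡ 17t + 70 (mod 90), hence 17(s − t) ≡ 0 (mod 90).
Since gcd(17, 90) = 1, 17 is invertible modulo 90, so s − t ≡ 0 (mod 90), i.e. s = t.
We now compute 17⁻¹ mod 90 explicitly. Euclid's algorithm: 90 = 5·17 + 5, 17 = 3·5 + 2, 5 = 2·2 + 1; back-substituting gives 1 = 53·17 − 10·90, so 17⁻¹ ≡ 53 (mod 90).
Then y ↦ 53(y − 70) is a two-sided inverse to f, so every y ∈ ℤ_{90} has a preimage.
So f is bijective.
Since f is bijective, we compute f⁻¹(71): solve 17x + 70 ≡ 71 (mod 90), i.e. 17x ≡ 1 (mod 90).
Multiplying by 17⁻¹ = 53 gives x ≡ 53·1 = 53 ≡ 53 (mod 90).
Check: f(53) = 17·53 + 70 = 971 = 10·90 + 71 ≡ 71 (mod 90).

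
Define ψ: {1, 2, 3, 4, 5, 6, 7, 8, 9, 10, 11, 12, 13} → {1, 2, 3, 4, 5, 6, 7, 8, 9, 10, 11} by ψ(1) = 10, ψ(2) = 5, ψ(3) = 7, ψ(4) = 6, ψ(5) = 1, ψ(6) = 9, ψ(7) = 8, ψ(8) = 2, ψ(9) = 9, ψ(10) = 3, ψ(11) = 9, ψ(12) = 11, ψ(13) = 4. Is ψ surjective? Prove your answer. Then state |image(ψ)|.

11

Every element of the codomain has a preimage: 1 = ψ(5), 2 = ψ(8), 3 = ψ(10), 4 = ψ(13), 5 = ψ(2), 6 = ψ(4), 7 = ψ(3), 8 = ψ(7), 9 = ψ(6), 10 = ψ(1), 11 = ψ(12).
So ψ is surjective.
The image of ψ is {1, 2, 3, 4, 5, 6, 7, 8, 9, 10, 11}, which has 11 elements.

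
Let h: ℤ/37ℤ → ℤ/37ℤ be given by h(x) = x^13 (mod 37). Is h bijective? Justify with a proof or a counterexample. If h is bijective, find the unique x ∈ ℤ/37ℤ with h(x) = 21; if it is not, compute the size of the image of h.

Since 37 is prime, the nonzero elements of ℤ/37ℤ form a cyclic group of order 36.
As gcd(13, 36) = 1, raising to the 13th power is a bijection on this group: if u^13 ≡ v^13 then (uv^{−1})^13 = 1, and the only element of order dividing gcd(13, 36) = 1 is 1, so u = v.
With h(0) = 0 this makes h injective on all of ℤ/37ℤ, hence bijective (finite equal-size domain and codomain). In particular h is bijective.
Since h is bijective, we find the preimage of 21. The inverse of x ↦ x^13 on (ℤ/37ℤ)^× is x ↦ x^25, because 13·25 = 325 = 9·36 + 1 ≡ 1 (mod 36) and x^{36} = 1 for x ≠ 0 (Fermat). So h⁻¹(21) = 21^25 mod 37.
Repeated squaring mod 37: 21^1 ≡ 21, 21^2 ≡ 21² = 441 ≡ 34, 21^4 ≡ 34² = 1156 ≡ 9, 21^8 ≡ 9² = 81 ≡ 7, 21^16 ≡ 7² = 49 ≡ 12. Since 25 = 16 + 8 + 1, 21^25 ≡ 12·7·21: 12·7 = 84 ≡ 10, then 10·21 = 210 ≡ 25. So 21^25 ≡ 25 (mod 37).
Hence h⁻¹(21) = 25.

25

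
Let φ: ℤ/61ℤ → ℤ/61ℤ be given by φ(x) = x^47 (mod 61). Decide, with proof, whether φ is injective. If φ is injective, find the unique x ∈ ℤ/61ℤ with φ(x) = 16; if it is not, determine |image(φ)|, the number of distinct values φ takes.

Since 61 is prime, the nonzero elements of ℤ/61ℤ form a cyclic group of order 60.
As gcd(47, 60) = 1, raising to the 47th power is a bijection on this group: if u^47 ≡ v^47 then (uv^{−1})^47 = 1, and the only element of order dividing gcd(47, 60) = 1 is 1, so u = v.
With φ(0) = 0 this makes φ injective on all of ℤ/61ℤ, hence bijective (finite equal-size domain and codomain). In particular φ is injective.
Since φ is injective, we find the preimage of 16. The inverse of x ↦ x^47 on (ℤ/61ℤ)^× is x ↦ x^23, because 47·23 = 1081 = 18·60 + 1 ≡ 1 (mod 60) and x^{60} = 1 for x ≠ 0 (Fermat). So φ⁻¹(16) = 16^23 mod 61.
Repeated squaring mod 61: 16^1 ≡ 16, 16^2 ≡ 16² = 256 ≡ 12, 16^4 ≡ 12² = 144 ≡ 22, 16^8 ≡ 22² = 484 ≡ 57, 16^16 ≡ 57² = 3249 ≡ 16. Since 23 = 16 + 4 + 2 + 1, 16^23 ≡ 16·22·12·16: 16·22 = 352 ≡ 47, then 47·12 = 564 ≡ 15, then 15·16 = 240 ≡ 57. So 16^23 ≡ 57 (mod 61).
Hence φ⁻¹(16) = 57.

57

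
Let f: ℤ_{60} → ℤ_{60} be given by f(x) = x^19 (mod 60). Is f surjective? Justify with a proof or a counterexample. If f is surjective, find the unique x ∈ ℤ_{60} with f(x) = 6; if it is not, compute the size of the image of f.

f(0) = 0^19 = 0.
f(30): Repeated squaring mod 60: 30^1 ≡ 30, 30^2 ≡ 30² = 900 ≡ 0, 30^4 ≡ 0² = 0, 30^8 ≡ 0² = 0, 30^16 ≡ 0² = 0. Since 19 = 16 + 2 + 1, 30^19 ≡ 0·0·30: 0·0 = 0, then 0·30 = 0. So 30^19 ≡ 0 (mod 60).
So f(0) = f(30) = 0 while 0 ≠ 30, hence f is not injective.
A non-injective map from the 60-element set ℤ_{60} to itself takes at most 59 distinct values, so it cannot be surjective. So f is not surjective.
Since f is not surjective, we determine |image(f)|. Computing x^19 mod 60 for each x (by repeated squaring, reducing mod 60 at every step), the values f(0), f(1), …, f(59) are: 0, 1, 8, 27, 4, 5, 36, 43, 32, 9, 40, 11, 48, 37, 44, 15, 16, 53, 12, 19, 20, 21, 28, 47, 24, 25, 56, 3, 52, 29, 0, 31, 8, 57, 4, 35, 36, 13, 32, 39, 40, 41, 48, 7, 44, 45, 16, 23, 12, 49, 20, 51, 28, 17, 24, 55, 56, 33, 52, 59.
The distinct values are {0, 1, 3, 4, 5, 7, 8, 9, 11, 12, 13, 15, 16, 17, 19, 20, 21, 23, 24, 25, 27, 28, 29, 31, 32, 33, 35, 36, 37, 39, 40, 41, 43, 44, 45, 47, 48, 49, 51, 52, 53, 55, 56, 57, 59}; there are 45 of them.

45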